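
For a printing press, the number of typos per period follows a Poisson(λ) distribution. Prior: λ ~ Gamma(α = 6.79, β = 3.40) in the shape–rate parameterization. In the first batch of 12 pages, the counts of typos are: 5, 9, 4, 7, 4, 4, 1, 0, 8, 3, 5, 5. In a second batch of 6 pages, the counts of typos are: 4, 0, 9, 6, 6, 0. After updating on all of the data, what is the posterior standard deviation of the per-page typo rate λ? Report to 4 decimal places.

With a Gamma(shape α, rate β) prior, the Poisson likelihood is conjugate: the posterior is Gamma(α + ΣXᵢ, β + n).
Batch 1: sum of counts S = 55 over n = 12 pages.
After batch 1: Gamma(α+S, β+n) = Gamma(6.79+55, 3.40+12) = Gamma(61.79, 15.40).
Batch 2: sum of counts S = 25 over n = 6 pages.
After batch 2: Gamma(α+S, β+n) = Gamma(61.79+25, 15.40+6) = Gamma(86.79, 21.40).
SD = √α/β = √86.79/21.40 = 0.4353.

0.4353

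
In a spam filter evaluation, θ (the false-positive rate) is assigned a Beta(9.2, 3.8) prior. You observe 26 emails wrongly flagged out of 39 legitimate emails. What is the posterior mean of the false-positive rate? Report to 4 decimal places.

0.6769

The Beta prior is conjugate to a Binomial/Bernoulli likelihood; the update adds successes to α and failures to β.
Posterior: Beta(α+k, β+n−k) = Beta(9.2+26, 3.8+13) = Beta(35.2, 16.8).
Posterior mean = α/(α+β) = 35.2/52.0 = 0.6769.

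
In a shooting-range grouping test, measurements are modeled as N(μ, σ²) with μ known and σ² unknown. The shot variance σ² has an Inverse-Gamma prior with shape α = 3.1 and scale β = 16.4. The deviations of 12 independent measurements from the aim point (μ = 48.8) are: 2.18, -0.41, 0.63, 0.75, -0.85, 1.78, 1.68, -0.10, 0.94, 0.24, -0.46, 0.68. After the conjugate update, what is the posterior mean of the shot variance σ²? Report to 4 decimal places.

2.9024

With known mean μ and an Inverse-Gamma(α, β) prior on σ², the Normal likelihood is conjugate: posterior is Inv-Gamma(α + n/2, β + Σ(xᵢ−μ)²/2).
Σ(xᵢ−μ)² = (2.18)² + (-0.41)² + (0.63)² + (0.75)² + (-0.85)² + (1.78)² + (1.68)² + (-0.10)² + (0.94)² + (0.24)² + (-0.46)² + (0.68)² = 14.2184.
Posterior: Inv-Gamma(3.1 + 12/2, 16.4 + 14.2184/2) = Inv-Gamma(9.10, 23.50920).
E[σ²|data] = β/(α−1) = 23.50920/8.10 = 2.9024.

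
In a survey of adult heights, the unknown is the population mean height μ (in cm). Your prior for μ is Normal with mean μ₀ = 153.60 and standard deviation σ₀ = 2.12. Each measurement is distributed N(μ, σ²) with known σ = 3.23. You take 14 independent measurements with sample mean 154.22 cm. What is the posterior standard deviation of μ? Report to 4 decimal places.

For Normal data with known variance σ², a Normal(μ₀, σ₀²) prior on μ is conjugate. Posterior precision = 1/σ₀² + n/σ²; posterior mean is the precision-weighted average of μ₀ and x̄.
σ₀² = 2.12² = 4.4944, σ² = 3.23² = 10.4329; σ² + n·σ₀² = 10.4329 + 14·4.4944 = 73.3545.
Posterior precision = 1/σ₀² + n/σ² = 1/4.4944 + 14/10.4329 = (σ² + n·σ₀²)/(σ₀²σ²) = 73.3545/(4.4944·10.4329); posterior variance σₙ² = σ₀²σ²/(σ² + n·σ₀²) = 4.4944·10.4329/73.3545 = 0.639219.
Posterior SD = √σₙ² = √(4.4944·10.4329/73.3545) = 0.7995.

0.7995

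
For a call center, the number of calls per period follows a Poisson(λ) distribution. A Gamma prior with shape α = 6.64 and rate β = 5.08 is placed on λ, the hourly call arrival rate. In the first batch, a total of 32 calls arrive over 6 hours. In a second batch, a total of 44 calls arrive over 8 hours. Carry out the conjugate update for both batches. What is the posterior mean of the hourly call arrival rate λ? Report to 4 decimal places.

4.3312

With a Gamma(shape α, rate β) prior, the Poisson likelihood is conjugate: the posterior is Gamma(α + ΣXᵢ, β + n).
After batch 1: Gamma(α+S, β+n) = Gamma(6.64+32, 5.08+6) = Gamma(38.64, 11.08).
After batch 2: Gamma(α+S, β+n) = Gamma(38.64+44, 11.08+8) = Gamma(82.64, 19.08).
Posterior mean = α/β = 82.64/19.08 = 4.3312.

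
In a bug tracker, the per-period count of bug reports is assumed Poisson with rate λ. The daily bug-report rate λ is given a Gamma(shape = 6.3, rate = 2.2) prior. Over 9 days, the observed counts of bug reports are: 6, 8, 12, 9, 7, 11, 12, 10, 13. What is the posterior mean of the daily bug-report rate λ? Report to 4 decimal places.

With a Gamma(shape α, rate β) prior, the Poisson likelihood is conjugate: the posterior is Gamma(α + ΣXᵢ, β + n).
Sum of counts S = 88 over n = 9 days.
Posterior: Gamma(α+S, β+n) = Gamma(6.3+88, 2.2+9) = Gamma(94.3, 11.2).
Posterior mean = α/β = 94.3/11.2 = 8.4196.

8.4196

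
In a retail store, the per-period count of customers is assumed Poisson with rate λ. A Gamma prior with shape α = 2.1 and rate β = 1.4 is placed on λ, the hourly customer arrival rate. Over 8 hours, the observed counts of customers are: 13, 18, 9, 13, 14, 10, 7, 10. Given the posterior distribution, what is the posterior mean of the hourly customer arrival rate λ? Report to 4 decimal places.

10.2234

With a Gamma(shape α, rate β) prior, the Poisson likelihood is conjugate: the posterior is Gamma(α + ΣXᵢ, β + n).
Sum of counts S = 94 over n = 8 hours.
Posterior: Gamma(α+S, β+n) = Gamma(2.1+94, 1.4+8) = Gamma(96.1, 9.4).
Posterior mean = α/β = 96.1/9.4 = 10.2234.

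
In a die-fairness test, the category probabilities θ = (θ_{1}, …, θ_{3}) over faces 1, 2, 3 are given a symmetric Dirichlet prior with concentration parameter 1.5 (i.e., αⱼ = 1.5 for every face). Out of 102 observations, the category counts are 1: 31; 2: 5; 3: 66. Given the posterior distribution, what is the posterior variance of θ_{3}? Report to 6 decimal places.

0.002159

The Dirichlet prior is conjugate to the Multinomial likelihood: each posterior αⱼ = prior αⱼ + observed count nⱼ.
Posterior concentration: (32.5, 6.5, 67.5), total = 106.5.
Var[θ_j] = α_j(Σα−α_j)/((Σα)²(Σα+1)) = 67.5·39.0/(106.5²·107.5) = 0.002159.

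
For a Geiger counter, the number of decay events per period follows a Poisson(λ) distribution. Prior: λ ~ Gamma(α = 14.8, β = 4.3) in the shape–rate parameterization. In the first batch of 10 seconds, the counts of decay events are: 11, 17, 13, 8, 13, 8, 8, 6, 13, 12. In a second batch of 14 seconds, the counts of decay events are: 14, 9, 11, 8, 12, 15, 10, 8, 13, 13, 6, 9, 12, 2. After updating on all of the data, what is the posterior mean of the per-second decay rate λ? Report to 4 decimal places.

With a Gamma(shape α, rate β) prior, the Poisson likelihood is conjugate: the posterior is Gamma(α + ΣXᵢ, β + n).
Batch 1: sum of counts S = 109 over n = 10 seconds.
After batch 1: Gamma(α+S, β+n) = Gamma(14.8+109, 4.3+10) = Gamma(123.8, 14.3).
Batch 2: sum of counts S = 142 over n = 14 seconds.
After batch 2: Gamma(α+S, β+n) = Gamma(123.8+142, 14.3+14) = Gamma(265.8, 28.3).
Posterior mean = α/β = 265.8/28.3 = 9.3922.

9.3922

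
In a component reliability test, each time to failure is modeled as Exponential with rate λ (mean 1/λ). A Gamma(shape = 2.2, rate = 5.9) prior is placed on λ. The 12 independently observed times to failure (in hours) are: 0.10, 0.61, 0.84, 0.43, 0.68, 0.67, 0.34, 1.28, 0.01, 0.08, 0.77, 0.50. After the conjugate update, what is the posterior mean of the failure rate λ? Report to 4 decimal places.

With a Gamma(shape α, rate β) prior on the exponential rate λ, the posterior after n observations with total T = Σxᵢ is Gamma(α+n, β+T).
Sum of observations T = 6.31 hours; n = 12.
Posterior: Gamma(2.2+12, 5.9+6.31) = Gamma(14.2, 12.21).
Posterior mean of λ = α/β = 14.2/12.21 = 1.1630.

1.1630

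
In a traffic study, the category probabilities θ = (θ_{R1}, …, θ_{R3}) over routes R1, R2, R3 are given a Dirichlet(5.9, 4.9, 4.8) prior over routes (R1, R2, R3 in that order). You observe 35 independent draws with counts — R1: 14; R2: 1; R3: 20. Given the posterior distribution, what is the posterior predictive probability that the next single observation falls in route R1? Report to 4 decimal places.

0.3933

The Dirichlet prior is conjugate to the Multinomial likelihood: each posterior αⱼ = prior αⱼ + observed count nⱼ.
Posterior concentration: (19.9, 5.9, 24.8), total = 50.6.
P(next = R1 | data) = α_{R1}/Σα = 0.3933.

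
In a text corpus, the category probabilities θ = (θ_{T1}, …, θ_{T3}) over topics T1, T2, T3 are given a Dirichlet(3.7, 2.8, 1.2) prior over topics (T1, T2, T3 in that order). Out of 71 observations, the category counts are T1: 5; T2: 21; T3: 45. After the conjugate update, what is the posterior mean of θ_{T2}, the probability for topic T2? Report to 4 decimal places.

0.3024

The Dirichlet prior is conjugate to the Multinomial likelihood: each posterior αⱼ = prior αⱼ + observed count nⱼ.
Posterior concentration: (8.7, 23.8, 46.2), total = 78.7.
E[θ_{T2}|data] = α_{T2}/Σα = 23.8/78.7 = 0.3024.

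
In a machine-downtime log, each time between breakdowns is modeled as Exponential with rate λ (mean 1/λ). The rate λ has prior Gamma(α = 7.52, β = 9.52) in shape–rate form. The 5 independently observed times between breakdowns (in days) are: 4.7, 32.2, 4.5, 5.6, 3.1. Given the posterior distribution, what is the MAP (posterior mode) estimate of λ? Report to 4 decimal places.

0.1932

With a Gamma(shape α, rate β) prior on the exponential rate λ, the posterior after n observations with total T = Σxᵢ is Gamma(α+n, β+T).
Sum of observations T = 50.1 days; n = 5.
Posterior: Gamma(7.52+5, 9.52+50.1) = Gamma(12.52, 59.62).
Mode = (α−1)/β = 0.1932.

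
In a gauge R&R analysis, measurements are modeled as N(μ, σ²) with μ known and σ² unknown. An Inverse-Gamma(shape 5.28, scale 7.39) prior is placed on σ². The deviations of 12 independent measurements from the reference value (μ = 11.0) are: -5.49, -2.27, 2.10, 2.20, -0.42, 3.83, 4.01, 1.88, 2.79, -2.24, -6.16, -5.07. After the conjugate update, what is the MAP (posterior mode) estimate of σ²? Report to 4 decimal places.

6.9314

With known mean μ and an Inverse-Gamma(α, β) prior on σ², the Normal likelihood is conjugate: posterior is Inv-Gamma(α + n/2, β + Σ(xᵢ−μ)²/2).
Σ(xᵢ−μ)² = (-5.49)² + (-2.27)² + (2.10)² + (2.20)² + (-0.42)² + (3.83)² + (4.01)² + (1.88)² + (2.79)² + (-2.24)² + (-6.16)² + (-5.07)² = 155.4550.
Posterior: Inv-Gamma(5.28 + 12/2, 7.39 + 155.4550/2) = Inv-Gamma(11.28, 85.11750).
Mode = β/(α+1) = 85.11750/12.28 = 6.9314.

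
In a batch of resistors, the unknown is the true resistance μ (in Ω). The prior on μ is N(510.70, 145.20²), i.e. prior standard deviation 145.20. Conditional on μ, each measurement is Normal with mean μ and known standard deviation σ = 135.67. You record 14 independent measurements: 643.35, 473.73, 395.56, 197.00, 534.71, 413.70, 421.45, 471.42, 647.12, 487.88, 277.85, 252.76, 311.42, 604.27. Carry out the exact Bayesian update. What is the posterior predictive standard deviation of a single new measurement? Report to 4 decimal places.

For Normal data with known variance σ², a Normal(μ₀, σ₀²) prior on μ is conjugate. Posterior precision = 1/σ₀² + n/σ²; posterior mean is the precision-weighted average of μ₀ and x̄.
σ₀² = 145.20² = 21083.04, σ² = 135.67² = 18406.3489; σ² + n·σ₀² = 18406.3489 + 14·21083.04 = 313568.9089.
Posterior precision = 1/σ₀² + n/σ² = 1/21083.04 + 14/18406.3489 = (σ² + n·σ₀²)/(σ₀²σ²) = 313568.9089/(21083.04·18406.3489); posterior variance σₙ² = σ₀²σ²/(σ² + n·σ₀²) = 21083.04·18406.3489/313568.9089 = 1237.564628.
Predictive variance for one new observation = σₙ² + σ² = 21083.04·18406.3489/313568.9089 + 18406.3489 = σ²·(σ₀² + 313568.9089)/313568.9089 = 18406.3489·334651.9489/313568.9089 = 19643.913528; SD = √(18406.3489·334651.9489/313568.9089) = 140.1567.

140.1567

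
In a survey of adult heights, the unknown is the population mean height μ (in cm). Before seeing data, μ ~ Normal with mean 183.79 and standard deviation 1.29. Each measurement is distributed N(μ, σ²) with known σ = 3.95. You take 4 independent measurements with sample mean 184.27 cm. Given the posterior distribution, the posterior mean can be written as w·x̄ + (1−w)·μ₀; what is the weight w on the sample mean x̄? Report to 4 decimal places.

0.2990

For Normal data with known variance σ², a Normal(μ₀, σ₀²) prior on μ is conjugate. Posterior precision = 1/σ₀² + n/σ²; posterior mean is the precision-weighted average of μ₀ and x̄.
σ₀² = 1.29² = 1.6641, σ² = 3.95² = 15.6025. Prior precision 1/σ₀² = 1/1.6641; data precision n/σ² = 4/15.6025.
w = (n/σ²)/(1/σ₀² + n/σ²) = n·σ₀²/(σ² + n·σ₀²) = 4·1.6641/(15.6025 + 4·1.6641) = 6.6564/22.2589 = 0.2990.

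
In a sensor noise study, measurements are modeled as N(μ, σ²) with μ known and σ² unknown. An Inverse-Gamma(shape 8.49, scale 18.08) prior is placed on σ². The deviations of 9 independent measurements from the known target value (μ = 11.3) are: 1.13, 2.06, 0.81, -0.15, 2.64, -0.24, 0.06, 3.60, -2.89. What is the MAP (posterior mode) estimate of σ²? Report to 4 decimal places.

2.5269

With known mean μ and an Inverse-Gamma(α, β) prior on σ², the Normal likelihood is conjugate: posterior is Inv-Gamma(α + n/2, β + Σ(xᵢ−μ)²/2).
Σ(xᵢ−μ)² = (1.13)² + (2.06)² + (0.81)² + (-0.15)² + (2.64)² + (-0.24)² + (0.06)² + (3.60)² + (-2.89)² = 34.5420.
Posterior: Inv-Gamma(8.49 + 9/2, 18.08 + 34.5420/2) = Inv-Gamma(12.99, 35.35100).
Mode = β/(α+1) = 35.35100/13.99 = 2.5269.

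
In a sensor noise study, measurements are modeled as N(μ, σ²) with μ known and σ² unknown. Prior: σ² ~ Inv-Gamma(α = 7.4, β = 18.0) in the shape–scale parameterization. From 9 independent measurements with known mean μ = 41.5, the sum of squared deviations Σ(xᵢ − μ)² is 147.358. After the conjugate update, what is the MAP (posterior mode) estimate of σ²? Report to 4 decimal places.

7.1069

With known mean μ and an Inverse-Gamma(α, β) prior on σ², the Normal likelihood is conjugate: posterior is Inv-Gamma(α + n/2, β + Σ(xᵢ−μ)²/2).
Posterior: Inv-Gamma(7.4 + 9/2, 18.0 + 147.358/2) = Inv-Gamma(11.90, 91.6790).
Mode = β/(α+1) = 91.6790/12.90 = 7.1069.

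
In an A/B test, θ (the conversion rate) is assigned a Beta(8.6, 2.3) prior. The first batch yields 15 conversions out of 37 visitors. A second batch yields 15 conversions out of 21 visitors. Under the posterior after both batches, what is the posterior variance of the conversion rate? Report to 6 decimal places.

The Beta prior is conjugate to a Binomial/Bernoulli likelihood; the update adds successes to α and failures to β.
After batch 1: Beta(8.6+15, 2.3+22) = Beta(23.6, 24.3).
After batch 2: Beta(23.6+15, 24.3+6) = Beta(38.6, 30.3).
Var = αβ/((α+β)²(α+β+1)) = 38.6·30.3/(68.9²·69.9) = 0.003525.

0.003525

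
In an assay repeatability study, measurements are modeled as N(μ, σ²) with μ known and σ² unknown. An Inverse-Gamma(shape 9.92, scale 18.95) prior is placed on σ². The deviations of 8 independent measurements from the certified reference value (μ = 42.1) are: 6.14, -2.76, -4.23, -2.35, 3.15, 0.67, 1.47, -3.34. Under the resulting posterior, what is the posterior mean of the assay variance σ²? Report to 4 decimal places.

5.0434

With known mean μ and an Inverse-Gamma(α, β) prior on σ², the Normal likelihood is conjugate: posterior is Inv-Gamma(α + n/2, β + Σ(xᵢ−μ)²/2).
Σ(xᵢ−μ)² = (6.14)² + (-2.76)² + (-4.23)² + (-2.35)² + (3.15)² + (0.67)² + (1.47)² + (-3.34)² = 92.4205.
Posterior: Inv-Gamma(9.92 + 8/2, 18.95 + 92.4205/2) = Inv-Gamma(13.92, 65.16025).
E[σ²|data] = β/(α−1) = 65.16025/12.92 = 5.0434.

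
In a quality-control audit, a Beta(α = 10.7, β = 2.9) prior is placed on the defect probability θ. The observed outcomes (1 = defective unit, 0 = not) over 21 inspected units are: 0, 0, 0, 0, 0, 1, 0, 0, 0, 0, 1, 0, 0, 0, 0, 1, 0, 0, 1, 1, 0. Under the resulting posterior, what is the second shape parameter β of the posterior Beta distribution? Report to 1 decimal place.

The Beta prior is conjugate to a Binomial/Bernoulli likelihood; the update adds successes to α and failures to β.
Posterior: Beta(α+k, β+n−k) = Beta(10.7+5, 2.9+16) = Beta(15.7, 18.9).
Posterior β = 18.9.

18.9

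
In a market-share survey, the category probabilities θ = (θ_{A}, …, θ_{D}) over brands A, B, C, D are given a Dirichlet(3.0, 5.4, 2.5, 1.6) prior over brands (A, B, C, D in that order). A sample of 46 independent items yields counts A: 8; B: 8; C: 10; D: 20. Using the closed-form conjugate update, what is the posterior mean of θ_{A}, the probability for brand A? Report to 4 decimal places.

0.1880

The Dirichlet prior is conjugate to the Multinomial likelihood: each posterior αⱼ = prior αⱼ + observed count nⱼ.
Posterior concentration: (11.0, 13.4, 12.5, 21.6), total = 58.5.
E[θ_{A}|data] = α_{A}/Σα = 11.0/58.5 = 0.1880.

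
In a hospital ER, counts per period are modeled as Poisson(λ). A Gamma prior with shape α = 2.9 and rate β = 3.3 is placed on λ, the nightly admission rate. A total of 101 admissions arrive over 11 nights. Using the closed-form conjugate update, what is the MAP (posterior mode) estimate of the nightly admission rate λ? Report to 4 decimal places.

With a Gamma(shape α, rate β) prior, the Poisson likelihood is conjugate: the posterior is Gamma(α + ΣXᵢ, β + n).
Posterior: Gamma(α+S, β+n) = Gamma(2.9+101, 3.3+11) = Gamma(103.9, 14.3).
Mode of Gamma(α,β) for α≥1 is (α−1)/β = 102.9/14.3 = 7.1958.

7.1958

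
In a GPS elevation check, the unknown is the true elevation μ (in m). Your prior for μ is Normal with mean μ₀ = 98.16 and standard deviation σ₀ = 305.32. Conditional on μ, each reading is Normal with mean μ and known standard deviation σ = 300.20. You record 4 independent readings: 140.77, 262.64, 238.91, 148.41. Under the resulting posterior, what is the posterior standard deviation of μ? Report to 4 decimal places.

For Normal data with known variance σ², a Normal(μ₀, σ₀²) prior on μ is conjugate. Posterior precision = 1/σ₀² + n/σ²; posterior mean is the precision-weighted average of μ₀ and x̄.
σ₀² = 305.32² = 93220.3024, σ² = 300.20² = 90120.04; σ² + n·σ₀² = 90120.04 + 4·93220.3024 = 463001.2496.
Posterior precision = 1/σ₀² + n/σ² = 1/93220.3024 + 4/90120.04 = (σ² + n·σ₀²)/(σ₀²σ²) = 463001.2496/(93220.3024·90120.04); posterior variance σₙ² = σ₀²σ²/(σ² + n·σ₀²) = 93220.3024·90120.04/463001.2496 = 18144.696992.
Posterior SD = √σₙ² = √(93220.3024·90120.04/463001.2496) = 134.7023.

134.7023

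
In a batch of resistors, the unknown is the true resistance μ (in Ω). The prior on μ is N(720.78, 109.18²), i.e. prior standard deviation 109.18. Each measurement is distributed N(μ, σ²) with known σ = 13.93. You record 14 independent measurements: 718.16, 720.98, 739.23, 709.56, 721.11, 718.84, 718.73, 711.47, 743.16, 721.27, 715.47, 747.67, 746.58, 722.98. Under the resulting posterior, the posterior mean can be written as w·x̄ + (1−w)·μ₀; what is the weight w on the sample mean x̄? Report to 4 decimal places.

For Normal data with known variance σ², a Normal(μ₀, σ₀²) prior on μ is conjugate. Posterior precision = 1/σ₀² + n/σ²; posterior mean is the precision-weighted average of μ₀ and x̄.
σ₀² = 109.18² = 11920.2724, σ² = 13.93² = 194.0449. Prior precision 1/σ₀² = 1/11920.2724; data precision n/σ² = 14/194.0449.
w = (n/σ²)/(1/σ₀² + n/σ²) = n·σ₀²/(σ² + n·σ₀²) = 14·11920.2724/(194.0449 + 14·11920.2724) = 166883.8136/167077.8585 = 0.9988.

0.9988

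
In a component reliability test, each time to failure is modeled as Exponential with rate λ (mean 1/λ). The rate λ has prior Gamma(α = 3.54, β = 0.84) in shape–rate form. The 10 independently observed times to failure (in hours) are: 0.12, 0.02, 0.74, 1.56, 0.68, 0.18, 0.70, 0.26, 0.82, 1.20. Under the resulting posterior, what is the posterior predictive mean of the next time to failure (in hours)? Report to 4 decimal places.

With a Gamma(shape α, rate β) prior on the exponential rate λ, the posterior after n observations with total T = Σxᵢ is Gamma(α+n, β+T).
Sum of observations T = 6.28 hours; n = 10.
Posterior: Gamma(3.54+10, 0.84+6.28) = Gamma(13.54, 7.12).
The predictive distribution for the next observation is Lomax; its mean is β/(α−1) = 7.12/12.54 = 0.5678.

0.5678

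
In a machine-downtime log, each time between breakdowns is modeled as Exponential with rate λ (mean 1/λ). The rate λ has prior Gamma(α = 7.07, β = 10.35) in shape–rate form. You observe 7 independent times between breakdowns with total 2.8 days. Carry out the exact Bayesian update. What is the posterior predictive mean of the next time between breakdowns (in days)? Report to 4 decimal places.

With a Gamma(shape α, rate β) prior on the exponential rate λ, the posterior after n observations with total T = Σxᵢ is Gamma(α+n, β+T).
Posterior: Gamma(7.07+7, 10.35+2.8) = Gamma(14.07, 13.15).
The predictive distribution for the next observation is Lomax; its mean is β/(α−1) = 13.15/13.07 = 1.0061.

1.0061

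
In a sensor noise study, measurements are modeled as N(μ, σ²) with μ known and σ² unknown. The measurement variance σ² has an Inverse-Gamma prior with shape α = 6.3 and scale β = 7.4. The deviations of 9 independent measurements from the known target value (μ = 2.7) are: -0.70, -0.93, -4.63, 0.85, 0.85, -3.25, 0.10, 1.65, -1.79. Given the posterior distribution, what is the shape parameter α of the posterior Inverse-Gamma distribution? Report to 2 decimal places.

10.80

With known mean μ and an Inverse-Gamma(α, β) prior on σ², the Normal likelihood is conjugate: posterior is Inv-Gamma(α + n/2, β + Σ(xᵢ−μ)²/2).
Σ(xᵢ−μ)² = (-0.70)² + (-0.93)² + (-4.63)² + (0.85)² + (0.85)² + (-3.25)² + (0.10)² + (1.65)² + (-1.79)² = 40.7359.
Posterior: Inv-Gamma(6.3 + 9/2, 7.4 + 40.7359/2) = Inv-Gamma(10.80, 27.76795).
Posterior α = 10.80.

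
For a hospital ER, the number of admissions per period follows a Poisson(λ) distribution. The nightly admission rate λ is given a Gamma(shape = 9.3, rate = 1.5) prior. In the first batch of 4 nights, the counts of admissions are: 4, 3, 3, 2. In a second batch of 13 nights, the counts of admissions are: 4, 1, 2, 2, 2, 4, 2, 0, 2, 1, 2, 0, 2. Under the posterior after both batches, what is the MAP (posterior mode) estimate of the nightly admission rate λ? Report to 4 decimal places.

2.3946

With a Gamma(shape α, rate β) prior, the Poisson likelihood is conjugate: the posterior is Gamma(α + ΣXᵢ, β + n).
Batch 1: sum of counts S = 12 over n = 4 nights.
After batch 1: Gamma(α+S, β+n) = Gamma(9.3+12, 1.5+4) = Gamma(21.3, 5.5).
Batch 2: sum of counts S = 24 over n = 13 nights.
After batch 2: Gamma(α+S, β+n) = Gamma(21.3+24, 5.5+13) = Gamma(45.3, 18.5).
Mode of Gamma(α,β) for α≥1 is (α−1)/β = 44.3/18.5 = 2.3946.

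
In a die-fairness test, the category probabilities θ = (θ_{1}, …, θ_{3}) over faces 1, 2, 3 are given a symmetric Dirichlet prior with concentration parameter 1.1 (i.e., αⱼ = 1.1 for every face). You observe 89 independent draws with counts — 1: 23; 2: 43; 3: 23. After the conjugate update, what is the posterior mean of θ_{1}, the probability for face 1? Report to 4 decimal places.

0.2611

The Dirichlet prior is conjugate to the Multinomial likelihood: each posterior αⱼ = prior αⱼ + observed count nⱼ.
Posterior concentration: (24.1, 44.1, 24.1), total = 92.3.
E[θ_{1}|data] = α_{1}/Σα = 24.1/92.3 = 0.2611.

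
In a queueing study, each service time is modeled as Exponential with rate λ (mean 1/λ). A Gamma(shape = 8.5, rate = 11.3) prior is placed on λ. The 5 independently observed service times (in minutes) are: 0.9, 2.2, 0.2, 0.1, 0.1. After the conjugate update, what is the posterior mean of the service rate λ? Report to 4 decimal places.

With a Gamma(shape α, rate β) prior on the exponential rate λ, the posterior after n observations with total T = Σxᵢ is Gamma(α+n, β+T).
Sum of observations T = 3.5 minutes; n = 5.
Posterior: Gamma(8.5+5, 11.3+3.5) = Gamma(13.5, 14.8).
Posterior mean of λ = α/β = 13.5/14.8 = 0.9122.

0.9122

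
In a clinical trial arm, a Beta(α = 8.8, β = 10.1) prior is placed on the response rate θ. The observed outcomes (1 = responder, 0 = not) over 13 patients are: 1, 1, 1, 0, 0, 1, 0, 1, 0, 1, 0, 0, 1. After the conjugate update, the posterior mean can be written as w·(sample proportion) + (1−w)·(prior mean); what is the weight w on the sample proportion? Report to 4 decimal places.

0.4075

The Beta prior is conjugate to a Binomial/Bernoulli likelihood; the update adds successes to α and failures to β.
Posterior mean = (α₀+k)/(α₀+β₀+n) = [n/(α₀+β₀+n)]·(k/n) + [(α₀+β₀)/(α₀+β₀+n)]·α₀/(α₀+β₀), so only n and the prior enter the weight.
The weight on the data is w = n/(α₀+β₀+n) = 13/(8.8+10.1+13) = 13/31.9 = 0.4075.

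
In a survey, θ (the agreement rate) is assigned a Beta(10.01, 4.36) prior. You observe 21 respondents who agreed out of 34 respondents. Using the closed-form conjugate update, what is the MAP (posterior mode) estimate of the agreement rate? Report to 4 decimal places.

The Beta prior is conjugate to a Binomial/Bernoulli likelihood; the update adds successes to α and failures to β.
Posterior: Beta(α+k, β+n−k) = Beta(10.01+21, 4.36+13) = Beta(31.01, 17.36).
Mode of Beta(a,b) for a,b>1 is (a−1)/(a+b−2) = 30.01/46.37 = 0.6472.

0.6472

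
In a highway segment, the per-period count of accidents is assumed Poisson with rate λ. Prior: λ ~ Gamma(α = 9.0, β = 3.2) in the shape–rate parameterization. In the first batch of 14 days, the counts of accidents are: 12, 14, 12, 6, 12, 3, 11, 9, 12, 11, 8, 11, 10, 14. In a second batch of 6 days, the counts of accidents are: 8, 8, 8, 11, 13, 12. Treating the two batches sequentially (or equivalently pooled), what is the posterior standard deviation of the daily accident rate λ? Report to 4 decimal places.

With a Gamma(shape α, rate β) prior, the Poisson likelihood is conjugate: the posterior is Gamma(α + ΣXᵢ, β + n).
Batch 1: sum of counts S = 145 over n = 14 days.
After batch 1: Gamma(α+S, β+n) = Gamma(9.0+145, 3.2+14) = Gamma(154.0, 17.2).
Batch 2: sum of counts S = 60 over n = 6 days.
After batch 2: Gamma(α+S, β+n) = Gamma(154.0+60, 17.2+6) = Gamma(214.0, 23.2).
SD = √α/β = √214.0/23.2 = 0.6305.

0.6305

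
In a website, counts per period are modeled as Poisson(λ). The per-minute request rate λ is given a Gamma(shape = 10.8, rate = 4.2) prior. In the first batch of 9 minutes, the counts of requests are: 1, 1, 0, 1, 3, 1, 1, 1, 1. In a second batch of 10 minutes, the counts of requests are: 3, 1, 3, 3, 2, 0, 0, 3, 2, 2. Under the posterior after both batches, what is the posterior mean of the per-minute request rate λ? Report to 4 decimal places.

1.7155

With a Gamma(shape α, rate β) prior, the Poisson likelihood is conjugate: the posterior is Gamma(α + ΣXᵢ, β + n).
Batch 1: sum of counts S = 10 over n = 9 minutes.
After batch 1: Gamma(α+S, β+n) = Gamma(10.8+10, 4.2+9) = Gamma(20.8, 13.2).
Batch 2: sum of counts S = 19 over n = 10 minutes.
After batch 2: Gamma(α+S, β+n) = Gamma(20.8+19, 13.2+10) = Gamma(39.8, 23.2).
Posterior mean = α/β = 39.8/23.2 = 1.7155.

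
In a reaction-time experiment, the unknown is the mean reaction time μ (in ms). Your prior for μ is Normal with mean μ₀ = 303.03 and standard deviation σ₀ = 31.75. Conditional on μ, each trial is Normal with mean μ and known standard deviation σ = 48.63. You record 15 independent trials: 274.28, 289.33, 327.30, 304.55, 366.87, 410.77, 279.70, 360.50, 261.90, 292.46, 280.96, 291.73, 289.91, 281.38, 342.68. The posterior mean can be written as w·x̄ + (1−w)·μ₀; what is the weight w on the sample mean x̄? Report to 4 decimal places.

0.8648

For Normal data with known variance σ², a Normal(μ₀, σ₀²) prior on μ is conjugate. Posterior precision = 1/σ₀² + n/σ²; posterior mean is the precision-weighted average of μ₀ and x̄.
σ₀² = 31.75² = 1008.0625, σ² = 48.63² = 2364.8769. Prior precision 1/σ₀² = 1/1008.0625; data precision n/σ² = 15/2364.8769.
w = (n/σ²)/(1/σ₀² + n/σ²) = n·σ₀²/(σ² + n·σ₀²) = 15·1008.0625/(2364.8769 + 15·1008.0625) = 15120.9375/17485.8144 = 0.8648.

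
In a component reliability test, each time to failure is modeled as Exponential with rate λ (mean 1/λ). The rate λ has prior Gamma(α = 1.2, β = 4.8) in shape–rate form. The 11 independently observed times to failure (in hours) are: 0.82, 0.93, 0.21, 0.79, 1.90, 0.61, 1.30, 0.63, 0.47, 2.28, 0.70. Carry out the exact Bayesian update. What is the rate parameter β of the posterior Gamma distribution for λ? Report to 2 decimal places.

With a Gamma(shape α, rate β) prior on the exponential rate λ, the posterior after n observations with total T = Σxᵢ is Gamma(α+n, β+T).
Sum of observations T = 10.64 hours; n = 11.
Posterior: Gamma(1.2+11, 4.8+10.64) = Gamma(12.2, 15.44).
Posterior β = 15.44.

15.44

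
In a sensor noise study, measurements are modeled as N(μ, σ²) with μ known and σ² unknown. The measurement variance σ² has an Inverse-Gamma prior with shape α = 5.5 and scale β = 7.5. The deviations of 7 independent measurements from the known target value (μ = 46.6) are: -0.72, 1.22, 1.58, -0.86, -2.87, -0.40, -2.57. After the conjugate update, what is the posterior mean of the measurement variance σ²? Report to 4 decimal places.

With known mean μ and an Inverse-Gamma(α, β) prior on σ², the Normal likelihood is conjugate: posterior is Inv-Gamma(α + n/2, β + Σ(xᵢ−μ)²/2).
Σ(xᵢ−μ)² = (-0.72)² + (1.22)² + (1.58)² + (-0.86)² + (-2.87)² + (-0.40)² + (-2.57)² = 20.2446.
Posterior: Inv-Gamma(5.5 + 7/2, 7.5 + 20.2446/2) = Inv-Gamma(9.00, 17.62230).
E[σ²|data] = β/(α−1) = 17.62230/8.00 = 2.2028.

2.2028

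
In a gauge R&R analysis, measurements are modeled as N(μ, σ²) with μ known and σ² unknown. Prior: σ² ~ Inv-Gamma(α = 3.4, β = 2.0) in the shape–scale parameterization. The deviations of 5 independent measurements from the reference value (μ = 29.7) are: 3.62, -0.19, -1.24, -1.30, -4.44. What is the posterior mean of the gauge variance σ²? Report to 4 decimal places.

4.0900

With known mean μ and an Inverse-Gamma(α, β) prior on σ², the Normal likelihood is conjugate: posterior is Inv-Gamma(α + n/2, β + Σ(xᵢ−μ)²/2).
Σ(xᵢ−μ)² = (3.62)² + (-0.19)² + (-1.24)² + (-1.30)² + (-4.44)² = 36.0817.
Posterior: Inv-Gamma(3.4 + 5/2, 2.0 + 36.0817/2) = Inv-Gamma(5.90, 20.04085).
E[σ²|data] = β/(α−1) = 20.04085/4.90 = 4.0900.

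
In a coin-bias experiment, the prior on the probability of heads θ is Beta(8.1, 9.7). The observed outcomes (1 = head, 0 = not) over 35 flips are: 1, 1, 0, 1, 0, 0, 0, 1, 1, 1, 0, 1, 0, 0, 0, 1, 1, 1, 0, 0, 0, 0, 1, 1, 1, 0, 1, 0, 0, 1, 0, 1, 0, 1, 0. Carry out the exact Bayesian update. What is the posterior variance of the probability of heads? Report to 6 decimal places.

The Beta prior is conjugate to a Binomial/Bernoulli likelihood; the update adds successes to α and failures to β.
Posterior: Beta(α+k, β+n−k) = Beta(8.1+17, 9.7+18) = Beta(25.1, 27.7).
Var = αβ/((α+β)²(α+β+1)) = 25.1·27.7/(52.8²·53.8) = 0.004636.

0.004636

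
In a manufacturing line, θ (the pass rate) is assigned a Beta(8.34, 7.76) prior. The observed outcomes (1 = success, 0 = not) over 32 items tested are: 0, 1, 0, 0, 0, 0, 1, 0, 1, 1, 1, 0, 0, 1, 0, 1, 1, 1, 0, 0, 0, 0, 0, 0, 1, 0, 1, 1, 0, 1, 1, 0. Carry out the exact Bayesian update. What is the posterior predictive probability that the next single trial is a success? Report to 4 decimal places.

0.4644

The Beta prior is conjugate to a Binomial/Bernoulli likelihood; the update adds successes to α and failures to β.
Posterior: Beta(α+k, β+n−k) = Beta(8.34+14, 7.76+18) = Beta(22.34, 25.76).
For a single future Bernoulli trial, P(success | data) = α/(α+β) = 0.4644.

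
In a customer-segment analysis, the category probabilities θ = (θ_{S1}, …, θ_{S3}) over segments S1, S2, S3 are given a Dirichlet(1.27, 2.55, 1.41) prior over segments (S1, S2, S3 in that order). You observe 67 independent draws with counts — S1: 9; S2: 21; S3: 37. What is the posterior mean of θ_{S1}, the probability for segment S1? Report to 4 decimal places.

The Dirichlet prior is conjugate to the Multinomial likelihood: each posterior αⱼ = prior αⱼ + observed count nⱼ.
Posterior concentration: (10.27, 23.55, 38.41), total = 72.23.
E[θ_{S1}|data] = α_{S1}/Σα = 10.27/72.23 = 0.1422.

0.1422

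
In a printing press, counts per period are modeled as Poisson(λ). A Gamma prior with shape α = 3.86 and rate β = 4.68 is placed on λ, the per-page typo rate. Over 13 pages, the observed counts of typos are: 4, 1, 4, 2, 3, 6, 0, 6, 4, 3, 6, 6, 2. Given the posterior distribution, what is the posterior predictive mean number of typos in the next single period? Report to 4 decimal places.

With a Gamma(shape α, rate β) prior, the Poisson likelihood is conjugate: the posterior is Gamma(α + ΣXᵢ, β + n).
Sum of counts S = 47 over n = 13 pages.
Posterior: Gamma(α+S, β+n) = Gamma(3.86+47, 4.68+13) = Gamma(50.86, 17.68).
The predictive distribution for one future period is NegBinom with mean α/β = 2.8767.

2.8767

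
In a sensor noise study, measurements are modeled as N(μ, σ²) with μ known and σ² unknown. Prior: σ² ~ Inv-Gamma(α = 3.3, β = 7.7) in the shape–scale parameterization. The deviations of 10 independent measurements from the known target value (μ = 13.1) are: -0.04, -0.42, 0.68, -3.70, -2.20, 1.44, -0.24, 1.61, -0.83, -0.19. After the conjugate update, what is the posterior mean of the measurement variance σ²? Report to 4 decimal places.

With known mean μ and an Inverse-Gamma(α, β) prior on σ², the Normal likelihood is conjugate: posterior is Inv-Gamma(α + n/2, β + Σ(xᵢ−μ)²/2).
Σ(xᵢ−μ)² = (-0.04)² + (-0.42)² + (0.68)² + (-3.70)² + (-2.20)² + (1.44)² + (-0.24)² + (1.61)² + (-0.83)² + (-0.19)² = 24.6187.
Posterior: Inv-Gamma(3.3 + 10/2, 7.7 + 24.6187/2) = Inv-Gamma(8.30, 20.00935).
E[σ²|data] = β/(α−1) = 20.00935/7.30 = 2.7410.

2.7410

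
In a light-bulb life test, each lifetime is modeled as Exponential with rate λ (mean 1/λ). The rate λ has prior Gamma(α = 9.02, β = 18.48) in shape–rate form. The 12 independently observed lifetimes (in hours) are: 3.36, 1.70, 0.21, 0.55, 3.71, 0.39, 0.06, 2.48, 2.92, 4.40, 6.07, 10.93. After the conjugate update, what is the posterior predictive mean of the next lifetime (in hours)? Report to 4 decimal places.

With a Gamma(shape α, rate β) prior on the exponential rate λ, the posterior after n observations with total T = Σxᵢ is Gamma(α+n, β+T).
Sum of observations T = 36.78 hours; n = 12.
Posterior: Gamma(9.02+12, 18.48+36.78) = Gamma(21.02, 55.26).
The predictive distribution for the next observation is Lomax; its mean is β/(α−1) = 55.26/20.02 = 2.7602.

2.7602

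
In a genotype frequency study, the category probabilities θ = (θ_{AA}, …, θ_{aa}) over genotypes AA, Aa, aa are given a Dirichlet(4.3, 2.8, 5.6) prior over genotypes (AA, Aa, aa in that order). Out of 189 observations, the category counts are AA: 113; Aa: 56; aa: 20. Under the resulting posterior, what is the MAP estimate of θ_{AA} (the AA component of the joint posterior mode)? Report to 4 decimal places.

The Dirichlet prior is conjugate to the Multinomial likelihood: each posterior αⱼ = prior αⱼ + observed count nⱼ.
Posterior concentration: (117.3, 58.8, 25.6), total = 201.7.
Joint mode component: (α_{AA}−1)/(Σα−K) = 116.3/198.7 = 0.5853.

0.5853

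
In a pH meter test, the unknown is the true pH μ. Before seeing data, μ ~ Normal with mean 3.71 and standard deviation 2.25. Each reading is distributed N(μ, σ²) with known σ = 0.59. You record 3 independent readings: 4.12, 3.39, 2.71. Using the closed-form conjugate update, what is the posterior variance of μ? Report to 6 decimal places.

0.113433

For Normal data with known variance σ², a Normal(μ₀, σ₀²) prior on μ is conjugate. Posterior precision = 1/σ₀² + n/σ²; posterior mean is the precision-weighted average of μ₀ and x̄.
σ₀² = 2.25² = 5.0625, σ² = 0.59² = 0.3481; σ² + n·σ₀² = 0.3481 + 3·5.0625 = 15.5356.
Posterior precision = 1/σ₀² + n/σ² = 1/5.0625 + 3/0.3481 = (σ² + n·σ₀²)/(σ₀²σ²) = 15.5356/(5.0625·0.3481); posterior variance σₙ² = σ₀²σ²/(σ² + n·σ₀²) = 5.0625·0.3481/15.5356 = 0.113433.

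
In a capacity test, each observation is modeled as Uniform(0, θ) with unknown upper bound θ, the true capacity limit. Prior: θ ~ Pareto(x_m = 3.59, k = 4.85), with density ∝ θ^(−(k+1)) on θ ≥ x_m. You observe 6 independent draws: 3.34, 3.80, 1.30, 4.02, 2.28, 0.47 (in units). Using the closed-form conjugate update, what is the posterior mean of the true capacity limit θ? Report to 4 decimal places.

A Pareto(scale x_m, shape k) prior on the upper bound θ of Uniform(0, θ) is conjugate: posterior is Pareto(max(x_m, max xᵢ), k + n).
Sample maximum = 4.02; prior scale x_m = 3.59 → posterior scale = max = 4.02.
Posterior shape = 4.85 + 6 = 10.85.
E[θ|data] = k·x_m/(k−1) = 10.85·4.02/9.85 = 4.4281.

4.4281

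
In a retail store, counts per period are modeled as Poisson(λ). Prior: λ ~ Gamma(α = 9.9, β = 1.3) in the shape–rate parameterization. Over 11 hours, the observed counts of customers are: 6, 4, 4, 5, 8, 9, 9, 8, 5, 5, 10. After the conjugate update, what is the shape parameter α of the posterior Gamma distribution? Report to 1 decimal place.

82.9

With a Gamma(shape α, rate β) prior, the Poisson likelihood is conjugate: the posterior is Gamma(α + ΣXᵢ, β + n).
Sum of counts S = 73 over n = 11 hours.
Posterior: Gamma(α+S, β+n) = Gamma(9.9+73, 1.3+11) = Gamma(82.9, 12.3).
Posterior α = 82.9.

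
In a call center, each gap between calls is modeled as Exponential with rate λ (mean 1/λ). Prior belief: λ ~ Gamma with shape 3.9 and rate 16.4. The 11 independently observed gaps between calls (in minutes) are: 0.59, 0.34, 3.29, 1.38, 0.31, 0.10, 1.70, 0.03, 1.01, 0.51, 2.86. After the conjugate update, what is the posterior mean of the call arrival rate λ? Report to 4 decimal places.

0.5224

With a Gamma(shape α, rate β) prior on the exponential rate λ, the posterior after n observations with total T = Σxᵢ is Gamma(α+n, β+T).
Sum of observations T = 12.12 minutes; n = 11.
Posterior: Gamma(3.9+11, 16.4+12.12) = Gamma(14.9, 28.52).
Posterior mean of λ = α/β = 14.9/28.52 = 0.5224.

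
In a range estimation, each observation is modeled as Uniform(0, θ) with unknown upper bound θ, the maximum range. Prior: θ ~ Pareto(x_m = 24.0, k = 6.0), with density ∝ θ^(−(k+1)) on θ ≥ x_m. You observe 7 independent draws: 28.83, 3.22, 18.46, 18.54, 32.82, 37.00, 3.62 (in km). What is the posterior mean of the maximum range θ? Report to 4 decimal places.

A Pareto(scale x_m, shape k) prior on the upper bound θ of Uniform(0, θ) is conjugate: posterior is Pareto(max(x_m, max xᵢ), k + n).
Sample maximum = 37.00; prior scale x_m = 24.0 → posterior scale = max = 37.00.
Posterior shape = 6.0 + 7 = 13.0.
E[θ|data] = k·x_m/(k−1) = 13.0·37.00/12.0 = 40.0833.

40.0833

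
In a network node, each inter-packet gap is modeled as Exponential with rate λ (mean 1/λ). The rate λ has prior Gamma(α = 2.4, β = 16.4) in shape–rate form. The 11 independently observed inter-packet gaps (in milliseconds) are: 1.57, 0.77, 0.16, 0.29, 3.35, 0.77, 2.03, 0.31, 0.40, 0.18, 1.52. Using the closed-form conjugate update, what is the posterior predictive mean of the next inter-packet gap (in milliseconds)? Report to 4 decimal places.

With a Gamma(shape α, rate β) prior on the exponential rate λ, the posterior after n observations with total T = Σxᵢ is Gamma(α+n, β+T).
Sum of observations T = 11.35 milliseconds; n = 11.
Posterior: Gamma(2.4+11, 16.4+11.35) = Gamma(13.4, 27.75).
The predictive distribution for the next observation is Lomax; its mean is β/(α−1) = 27.75/12.4 = 2.2379.

2.2379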